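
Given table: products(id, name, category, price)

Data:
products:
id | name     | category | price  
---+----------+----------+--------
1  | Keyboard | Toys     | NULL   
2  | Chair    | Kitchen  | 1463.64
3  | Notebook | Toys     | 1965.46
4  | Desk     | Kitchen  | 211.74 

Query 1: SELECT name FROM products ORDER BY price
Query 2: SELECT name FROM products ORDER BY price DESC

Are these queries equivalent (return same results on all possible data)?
No, not equivalent

Query 1 returns: [('Keyboard',), ('Desk',), ('Chair',), ('Notebook',)]
Query 2 returns: [('Notebook',), ('Chair',), ('Desk',), ('Keyboard',)]

Reason: ASC vs DESC gives opposite ordering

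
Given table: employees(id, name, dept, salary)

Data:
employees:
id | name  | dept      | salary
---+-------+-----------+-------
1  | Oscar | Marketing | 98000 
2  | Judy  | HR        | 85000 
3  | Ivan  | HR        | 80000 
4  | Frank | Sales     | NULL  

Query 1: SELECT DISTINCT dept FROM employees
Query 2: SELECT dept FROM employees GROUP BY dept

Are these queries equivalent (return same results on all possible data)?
Yes, equivalent

Both queries return: [('HR',), ('Marketing',), ('Sales',)]

Reason: Both get unique depts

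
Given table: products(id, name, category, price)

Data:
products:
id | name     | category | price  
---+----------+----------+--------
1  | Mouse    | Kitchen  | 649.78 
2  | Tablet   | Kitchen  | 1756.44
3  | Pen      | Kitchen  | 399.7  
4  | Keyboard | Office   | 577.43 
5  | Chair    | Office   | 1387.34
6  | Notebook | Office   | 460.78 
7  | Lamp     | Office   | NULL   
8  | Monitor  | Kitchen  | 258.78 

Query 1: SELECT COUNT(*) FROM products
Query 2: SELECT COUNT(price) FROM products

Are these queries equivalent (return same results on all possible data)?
No, not equivalent

Query 1 returns: [(8,)]
Query 2 returns: [(7,)]

Reason: COUNT(*) includes NULLs, COUNT(column) excludes them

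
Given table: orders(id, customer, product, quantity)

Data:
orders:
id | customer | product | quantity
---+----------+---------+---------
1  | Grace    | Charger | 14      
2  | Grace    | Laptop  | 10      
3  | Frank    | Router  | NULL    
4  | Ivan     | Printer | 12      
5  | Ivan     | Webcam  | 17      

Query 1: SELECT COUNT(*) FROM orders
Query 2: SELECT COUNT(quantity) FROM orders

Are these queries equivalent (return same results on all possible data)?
No, not equivalent

Query 1 returns: [(5,)]
Query 2 returns: [(4,)]

Reason: COUNT(*) includes NULLs, COUNT(column) excludes them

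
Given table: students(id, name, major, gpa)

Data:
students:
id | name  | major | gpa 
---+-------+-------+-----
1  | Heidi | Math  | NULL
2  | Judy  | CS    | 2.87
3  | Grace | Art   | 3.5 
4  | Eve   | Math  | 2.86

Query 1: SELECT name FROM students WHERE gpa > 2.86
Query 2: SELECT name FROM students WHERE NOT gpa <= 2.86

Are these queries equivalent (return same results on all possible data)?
Yes, equivalent

Both queries return: [('Grace',), ('Judy',)]

Reason: Both filter gpa > 2.86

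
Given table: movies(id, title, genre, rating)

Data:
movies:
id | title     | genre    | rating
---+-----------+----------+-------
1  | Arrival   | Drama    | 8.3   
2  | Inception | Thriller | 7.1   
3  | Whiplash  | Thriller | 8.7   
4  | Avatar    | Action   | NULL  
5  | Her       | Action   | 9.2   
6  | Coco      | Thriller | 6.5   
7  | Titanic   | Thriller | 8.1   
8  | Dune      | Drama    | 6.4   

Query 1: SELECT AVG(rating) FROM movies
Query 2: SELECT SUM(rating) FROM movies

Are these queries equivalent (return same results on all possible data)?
No, not equivalent

Query 1 returns: [(7.757142857142857,)]
Query 2 returns: [(54.3,)]

Reason: AVG vs SUM give different aggregate values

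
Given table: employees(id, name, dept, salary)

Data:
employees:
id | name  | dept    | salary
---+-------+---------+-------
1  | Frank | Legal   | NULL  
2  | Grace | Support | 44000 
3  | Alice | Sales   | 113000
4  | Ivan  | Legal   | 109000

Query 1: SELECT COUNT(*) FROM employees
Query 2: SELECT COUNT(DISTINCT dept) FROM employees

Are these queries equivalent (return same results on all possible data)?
No, not equivalent

Query 1 returns: [(4,)]
Query 2 returns: [(3,)]

Reason: COUNT(*) counts rows, COUNT(DISTINCT dept) counts unique depts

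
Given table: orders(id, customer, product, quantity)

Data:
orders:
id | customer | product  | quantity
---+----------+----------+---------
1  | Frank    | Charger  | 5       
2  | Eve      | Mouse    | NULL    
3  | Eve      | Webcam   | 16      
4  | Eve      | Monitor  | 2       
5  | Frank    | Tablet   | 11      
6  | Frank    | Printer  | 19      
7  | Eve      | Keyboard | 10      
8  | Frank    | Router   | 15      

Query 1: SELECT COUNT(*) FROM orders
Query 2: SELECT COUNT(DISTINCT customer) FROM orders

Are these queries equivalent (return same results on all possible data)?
No, not equivalent

Query 1 returns: [(8,)]
Query 2 returns: [(2,)]

Reason: COUNT(*) counts rows, COUNT(DISTINCT customer) counts unique customers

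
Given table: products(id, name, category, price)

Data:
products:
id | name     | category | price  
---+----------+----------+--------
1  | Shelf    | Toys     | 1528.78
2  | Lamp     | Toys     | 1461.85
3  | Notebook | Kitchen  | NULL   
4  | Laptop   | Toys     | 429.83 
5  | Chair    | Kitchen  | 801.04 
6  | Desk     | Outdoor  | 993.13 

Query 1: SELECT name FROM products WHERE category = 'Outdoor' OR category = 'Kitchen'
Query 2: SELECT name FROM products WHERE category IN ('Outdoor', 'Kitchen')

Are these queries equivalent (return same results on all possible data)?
Yes, equivalent

Both queries return: [('Chair',), ('Desk',), ('Notebook',)]

Reason: OR vs IN are equivalent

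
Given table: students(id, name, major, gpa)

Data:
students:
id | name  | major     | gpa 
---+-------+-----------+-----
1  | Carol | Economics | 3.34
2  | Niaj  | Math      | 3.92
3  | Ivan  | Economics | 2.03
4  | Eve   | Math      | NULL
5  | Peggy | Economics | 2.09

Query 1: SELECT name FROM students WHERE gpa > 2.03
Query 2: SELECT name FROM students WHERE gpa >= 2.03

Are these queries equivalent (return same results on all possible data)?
No, not equivalent

Query 1 returns: [('Carol',), ('Niaj',), ('Peggy',)]
Query 2 returns: [('Carol',), ('Niaj',), ('Ivan',), ('Peggy',)]

Reason: > vs >= gives different results when gpa = 2.03 exists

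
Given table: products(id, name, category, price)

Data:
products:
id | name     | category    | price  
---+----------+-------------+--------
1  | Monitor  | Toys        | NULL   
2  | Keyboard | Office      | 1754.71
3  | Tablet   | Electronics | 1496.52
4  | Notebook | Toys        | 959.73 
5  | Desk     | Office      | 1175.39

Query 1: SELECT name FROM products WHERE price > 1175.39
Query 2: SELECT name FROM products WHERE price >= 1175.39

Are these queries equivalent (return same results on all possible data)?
No, not equivalent

Query 1 returns: [('Keyboard',), ('Tablet',)]
Query 2 returns: [('Keyboard',), ('Tablet',), ('Desk',)]

Reason: > vs >= gives different results when price = 1175.39 exists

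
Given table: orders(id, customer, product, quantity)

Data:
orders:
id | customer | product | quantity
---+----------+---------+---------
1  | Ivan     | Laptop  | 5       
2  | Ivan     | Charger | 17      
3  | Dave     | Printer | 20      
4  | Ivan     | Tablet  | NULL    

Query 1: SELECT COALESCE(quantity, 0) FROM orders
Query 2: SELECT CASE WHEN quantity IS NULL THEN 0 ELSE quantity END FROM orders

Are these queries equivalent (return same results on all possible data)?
Yes, equivalent

Both queries return: [(0,), (5,), (17,), (20,)]

Reason: COALESCE vs CASE for NULL handling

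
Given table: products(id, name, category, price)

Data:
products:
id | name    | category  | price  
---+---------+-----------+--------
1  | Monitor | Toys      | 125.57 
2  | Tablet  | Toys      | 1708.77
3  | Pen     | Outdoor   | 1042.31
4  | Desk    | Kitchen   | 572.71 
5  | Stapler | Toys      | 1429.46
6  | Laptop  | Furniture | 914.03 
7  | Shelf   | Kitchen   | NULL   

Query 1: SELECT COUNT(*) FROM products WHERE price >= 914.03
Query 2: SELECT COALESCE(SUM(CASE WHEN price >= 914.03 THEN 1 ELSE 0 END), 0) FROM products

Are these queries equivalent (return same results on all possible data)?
Yes, equivalent

Both queries return: [(4,)]

Reason: COUNT with WHERE vs conditional SUM (COALESCE handles empty-table NULL)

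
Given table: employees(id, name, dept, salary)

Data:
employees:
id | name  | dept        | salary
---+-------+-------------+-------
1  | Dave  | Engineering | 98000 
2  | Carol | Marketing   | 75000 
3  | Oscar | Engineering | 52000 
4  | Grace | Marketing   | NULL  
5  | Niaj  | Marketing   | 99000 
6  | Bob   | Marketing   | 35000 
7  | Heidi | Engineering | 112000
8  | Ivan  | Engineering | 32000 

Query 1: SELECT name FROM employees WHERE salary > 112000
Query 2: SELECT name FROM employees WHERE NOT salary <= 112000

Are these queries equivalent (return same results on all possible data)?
Yes, equivalent

Both queries return: []

Reason: Both filter salary > 112000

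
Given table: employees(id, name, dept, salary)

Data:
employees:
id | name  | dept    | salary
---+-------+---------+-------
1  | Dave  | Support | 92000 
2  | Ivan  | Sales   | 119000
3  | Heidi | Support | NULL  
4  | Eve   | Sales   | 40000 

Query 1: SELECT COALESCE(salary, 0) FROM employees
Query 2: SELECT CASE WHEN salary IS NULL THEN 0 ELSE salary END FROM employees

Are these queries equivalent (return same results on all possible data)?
Yes, equivalent

Both queries return: [(0,), (40000,), (92000,), (119000,)]

Reason: COALESCE vs CASE for NULL handling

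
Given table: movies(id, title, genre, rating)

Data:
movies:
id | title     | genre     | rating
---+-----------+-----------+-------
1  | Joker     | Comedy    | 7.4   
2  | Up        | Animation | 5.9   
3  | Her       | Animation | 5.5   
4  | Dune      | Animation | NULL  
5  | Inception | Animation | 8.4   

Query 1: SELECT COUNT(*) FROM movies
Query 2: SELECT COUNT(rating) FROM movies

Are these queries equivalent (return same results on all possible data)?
No, not equivalent

Query 1 returns: [(5,)]
Query 2 returns: [(4,)]

Reason: COUNT(*) includes NULLs, COUNT(column) excludes them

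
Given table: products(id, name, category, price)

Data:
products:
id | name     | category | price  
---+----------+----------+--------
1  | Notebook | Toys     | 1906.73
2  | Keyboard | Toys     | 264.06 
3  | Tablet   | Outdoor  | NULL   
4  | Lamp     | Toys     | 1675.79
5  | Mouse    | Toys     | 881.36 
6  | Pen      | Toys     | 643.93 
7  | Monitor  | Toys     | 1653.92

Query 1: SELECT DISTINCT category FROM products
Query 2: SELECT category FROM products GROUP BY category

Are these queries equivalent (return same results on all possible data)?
Yes, equivalent

Both queries return: [('Outdoor',), ('Toys',)]

Reason: Both get unique categorys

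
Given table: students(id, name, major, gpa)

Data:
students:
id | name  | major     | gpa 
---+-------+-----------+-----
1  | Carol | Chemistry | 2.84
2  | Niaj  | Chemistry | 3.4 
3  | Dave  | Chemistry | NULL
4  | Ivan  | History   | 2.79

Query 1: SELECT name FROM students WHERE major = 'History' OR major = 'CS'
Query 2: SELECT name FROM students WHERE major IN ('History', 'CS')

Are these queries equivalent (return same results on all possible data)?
Yes, equivalent

Both queries return: [('Ivan',)]

Reason: OR vs IN are equivalent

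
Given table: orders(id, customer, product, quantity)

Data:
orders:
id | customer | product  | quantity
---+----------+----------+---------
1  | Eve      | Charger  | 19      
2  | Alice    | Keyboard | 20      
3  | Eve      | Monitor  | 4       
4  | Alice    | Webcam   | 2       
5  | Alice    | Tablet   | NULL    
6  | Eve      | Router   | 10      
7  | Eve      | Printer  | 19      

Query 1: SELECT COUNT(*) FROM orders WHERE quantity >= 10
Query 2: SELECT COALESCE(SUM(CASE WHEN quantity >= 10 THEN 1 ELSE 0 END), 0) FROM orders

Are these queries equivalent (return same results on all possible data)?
Yes, equivalent

Both queries return: [(4,)]

Reason: COUNT with WHERE vs conditional SUM (COALESCE handles empty-table NULL)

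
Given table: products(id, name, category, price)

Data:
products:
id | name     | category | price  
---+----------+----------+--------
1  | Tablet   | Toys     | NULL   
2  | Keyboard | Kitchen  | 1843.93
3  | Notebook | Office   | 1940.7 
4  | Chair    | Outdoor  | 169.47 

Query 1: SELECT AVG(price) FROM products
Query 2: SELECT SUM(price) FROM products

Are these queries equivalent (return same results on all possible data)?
No, not equivalent

Query 1 returns: [(1318.0333333333333,)]
Query 2 returns: [(3954.1,)]

Reason: AVG vs SUM give different aggregate values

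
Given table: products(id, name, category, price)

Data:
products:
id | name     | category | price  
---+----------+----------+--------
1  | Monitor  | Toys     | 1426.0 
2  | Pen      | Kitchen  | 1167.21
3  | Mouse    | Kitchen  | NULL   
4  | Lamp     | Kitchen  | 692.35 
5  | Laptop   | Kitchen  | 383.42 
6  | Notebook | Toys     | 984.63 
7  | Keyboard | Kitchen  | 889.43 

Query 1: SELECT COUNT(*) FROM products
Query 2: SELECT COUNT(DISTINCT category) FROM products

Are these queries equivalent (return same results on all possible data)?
No, not equivalent

Query 1 returns: [(7,)]
Query 2 returns: [(2,)]

Reason: COUNT(*) counts rows, COUNT(DISTINCT category) counts unique categorys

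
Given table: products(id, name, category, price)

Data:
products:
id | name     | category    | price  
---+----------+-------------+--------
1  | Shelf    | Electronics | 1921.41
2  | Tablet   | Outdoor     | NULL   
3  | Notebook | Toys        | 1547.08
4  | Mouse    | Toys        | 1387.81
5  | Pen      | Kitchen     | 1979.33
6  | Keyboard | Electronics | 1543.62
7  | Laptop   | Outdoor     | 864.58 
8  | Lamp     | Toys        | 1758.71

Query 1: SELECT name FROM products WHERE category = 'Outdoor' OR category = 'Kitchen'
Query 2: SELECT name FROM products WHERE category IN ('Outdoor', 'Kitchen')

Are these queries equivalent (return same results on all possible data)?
Yes, equivalent

Both queries return: [('Laptop',), ('Pen',), ('Tablet',)]

Reason: OR vs IN are equivalent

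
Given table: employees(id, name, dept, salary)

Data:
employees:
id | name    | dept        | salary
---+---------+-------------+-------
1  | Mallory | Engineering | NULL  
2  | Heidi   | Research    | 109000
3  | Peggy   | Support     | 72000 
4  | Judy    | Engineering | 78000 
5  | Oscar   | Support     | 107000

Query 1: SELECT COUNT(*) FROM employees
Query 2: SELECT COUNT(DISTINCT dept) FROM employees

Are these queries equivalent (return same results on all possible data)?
No, not equivalent

Query 1 returns: [(5,)]
Query 2 returns: [(3,)]

Reason: COUNT(*) counts rows, COUNT(DISTINCT dept) counts unique depts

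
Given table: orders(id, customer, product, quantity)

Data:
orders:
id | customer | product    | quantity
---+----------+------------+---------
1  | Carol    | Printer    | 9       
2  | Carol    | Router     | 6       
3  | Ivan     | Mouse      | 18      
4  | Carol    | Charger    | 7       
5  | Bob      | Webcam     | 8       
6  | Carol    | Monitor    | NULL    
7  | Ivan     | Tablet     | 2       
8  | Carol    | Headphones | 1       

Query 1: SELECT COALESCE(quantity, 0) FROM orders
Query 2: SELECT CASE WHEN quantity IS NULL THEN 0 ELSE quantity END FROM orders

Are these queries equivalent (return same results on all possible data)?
Yes, equivalent

Both queries return: [(0,), (1,), (2,), (6,), (7,), (8,), (9,), (18,)]

Reason: COALESCE vs CASE for NULL handling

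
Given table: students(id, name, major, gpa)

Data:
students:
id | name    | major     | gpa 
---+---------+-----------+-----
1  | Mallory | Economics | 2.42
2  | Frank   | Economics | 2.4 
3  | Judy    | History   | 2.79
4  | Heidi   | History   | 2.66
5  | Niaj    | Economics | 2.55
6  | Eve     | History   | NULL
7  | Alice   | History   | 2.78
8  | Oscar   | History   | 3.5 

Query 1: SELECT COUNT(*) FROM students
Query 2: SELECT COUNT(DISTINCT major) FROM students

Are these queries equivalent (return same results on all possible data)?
No, not equivalent

Query 1 returns: [(8,)]
Query 2 returns: [(2,)]

Reason: COUNT(*) counts rows, COUNT(DISTINCT major) counts unique majors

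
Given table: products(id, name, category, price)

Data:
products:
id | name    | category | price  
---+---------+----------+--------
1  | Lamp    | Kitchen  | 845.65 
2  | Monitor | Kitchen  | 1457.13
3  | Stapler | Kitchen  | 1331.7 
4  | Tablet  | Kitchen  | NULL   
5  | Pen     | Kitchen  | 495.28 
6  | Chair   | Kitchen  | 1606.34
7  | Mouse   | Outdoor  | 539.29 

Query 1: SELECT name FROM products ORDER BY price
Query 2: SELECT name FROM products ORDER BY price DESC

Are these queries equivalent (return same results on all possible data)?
No, not equivalent

Query 1 returns: [('Tablet',), ('Pen',), ('Mouse',), ('Lamp',), ('Stapler',), ('Monitor',), ('Chair',)]
Query 2 returns: [('Chair',), ('Monitor',), ('Stapler',), ('Lamp',), ('Mouse',), ('Pen',), ('Tablet',)]

Reason: ASC vs DESC gives opposite ordering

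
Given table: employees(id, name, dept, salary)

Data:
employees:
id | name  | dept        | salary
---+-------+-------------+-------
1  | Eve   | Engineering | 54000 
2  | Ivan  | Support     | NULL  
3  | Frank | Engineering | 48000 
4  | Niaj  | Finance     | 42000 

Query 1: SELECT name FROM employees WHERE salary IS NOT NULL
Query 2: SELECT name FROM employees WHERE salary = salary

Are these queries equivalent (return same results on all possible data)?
Yes, equivalent

Both queries return: [('Eve',), ('Frank',), ('Niaj',)]

Reason: IS NOT NULL vs self-equality (both exclude NULLs)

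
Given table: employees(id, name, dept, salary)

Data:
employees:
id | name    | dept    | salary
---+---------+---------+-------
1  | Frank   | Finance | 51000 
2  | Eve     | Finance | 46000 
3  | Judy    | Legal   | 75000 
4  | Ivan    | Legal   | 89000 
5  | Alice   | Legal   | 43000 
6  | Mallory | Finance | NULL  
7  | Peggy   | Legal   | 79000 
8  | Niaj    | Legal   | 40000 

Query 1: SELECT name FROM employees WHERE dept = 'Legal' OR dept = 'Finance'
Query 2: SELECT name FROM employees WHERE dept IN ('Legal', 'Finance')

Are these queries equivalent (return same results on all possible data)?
Yes, equivalent

Both queries return: [('Alice',), ('Eve',), ('Frank',), ('Ivan',), ('Judy',), ('Mallory',), ('Niaj',), ('Peggy',)]

Reason: OR vs IN are equivalent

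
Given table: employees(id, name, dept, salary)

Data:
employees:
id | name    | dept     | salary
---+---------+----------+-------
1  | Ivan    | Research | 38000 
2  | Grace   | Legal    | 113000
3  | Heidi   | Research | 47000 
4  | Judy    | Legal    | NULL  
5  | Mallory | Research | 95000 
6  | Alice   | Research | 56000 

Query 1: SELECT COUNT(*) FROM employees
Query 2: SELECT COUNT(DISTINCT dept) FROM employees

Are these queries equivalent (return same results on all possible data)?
No, not equivalent

Query 1 returns: [(6,)]
Query 2 returns: [(2,)]

Reason: COUNT(*) counts rows, COUNT(DISTINCT dept) counts unique depts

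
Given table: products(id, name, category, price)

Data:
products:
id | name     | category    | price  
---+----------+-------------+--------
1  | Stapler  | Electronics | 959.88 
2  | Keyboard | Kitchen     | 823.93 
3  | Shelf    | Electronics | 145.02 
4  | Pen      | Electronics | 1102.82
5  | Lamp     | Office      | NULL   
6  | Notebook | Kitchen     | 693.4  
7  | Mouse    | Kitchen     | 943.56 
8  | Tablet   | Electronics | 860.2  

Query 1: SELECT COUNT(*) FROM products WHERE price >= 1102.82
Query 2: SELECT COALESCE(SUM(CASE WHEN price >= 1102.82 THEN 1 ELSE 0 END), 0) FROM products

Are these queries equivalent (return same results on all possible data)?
Yes, equivalent

Both queries return: [(1,)]

Reason: COUNT with WHERE vs conditional SUM (COALESCE handles empty-table NULL)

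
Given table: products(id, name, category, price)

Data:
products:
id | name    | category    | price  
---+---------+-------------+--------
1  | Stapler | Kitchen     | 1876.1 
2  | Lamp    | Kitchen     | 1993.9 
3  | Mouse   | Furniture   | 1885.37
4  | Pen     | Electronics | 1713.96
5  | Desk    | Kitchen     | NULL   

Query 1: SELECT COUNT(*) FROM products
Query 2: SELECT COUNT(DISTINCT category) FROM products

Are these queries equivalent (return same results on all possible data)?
No, not equivalent

Query 1 returns: [(5,)]
Query 2 returns: [(3,)]

Reason: COUNT(*) counts rows, COUNT(DISTINCT category) counts unique categorys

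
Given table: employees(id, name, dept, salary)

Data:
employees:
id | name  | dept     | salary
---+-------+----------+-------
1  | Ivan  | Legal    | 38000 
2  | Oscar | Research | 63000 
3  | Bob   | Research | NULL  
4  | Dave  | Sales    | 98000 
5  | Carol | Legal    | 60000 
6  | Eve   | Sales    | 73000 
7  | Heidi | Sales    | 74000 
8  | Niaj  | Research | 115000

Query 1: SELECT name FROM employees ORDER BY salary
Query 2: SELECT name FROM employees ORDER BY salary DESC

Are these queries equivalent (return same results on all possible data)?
No, not equivalent

Query 1 returns: [('Bob',), ('Ivan',), ('Carol',), ('Oscar',), ('Eve',), ('Heidi',), ('Dave',), ('Niaj',)]
Query 2 returns: [('Niaj',), ('Dave',), ('Heidi',), ('Eve',), ('Oscar',), ('Carol',), ('Ivan',), ('Bob',)]

Reason: ASC vs DESC gives opposite ordering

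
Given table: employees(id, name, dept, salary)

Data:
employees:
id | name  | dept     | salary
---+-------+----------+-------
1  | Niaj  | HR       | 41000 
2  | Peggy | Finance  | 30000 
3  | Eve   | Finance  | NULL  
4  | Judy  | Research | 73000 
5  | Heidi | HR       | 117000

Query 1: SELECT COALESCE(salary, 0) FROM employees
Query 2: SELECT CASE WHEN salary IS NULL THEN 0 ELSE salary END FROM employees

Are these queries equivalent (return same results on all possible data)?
Yes, equivalent

Both queries return: [(0,), (30000,), (41000,), (73000,), (117000,)]

Reason: COALESCE vs CASE for NULL handling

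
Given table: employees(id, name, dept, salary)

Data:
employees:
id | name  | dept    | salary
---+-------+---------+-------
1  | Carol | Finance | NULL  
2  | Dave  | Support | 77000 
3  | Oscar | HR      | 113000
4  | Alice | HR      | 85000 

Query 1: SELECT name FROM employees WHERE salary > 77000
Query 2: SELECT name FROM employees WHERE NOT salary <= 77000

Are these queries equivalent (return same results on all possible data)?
Yes, equivalent

Both queries return: [('Alice',), ('Oscar',)]

Reason: Both filter salary > 77000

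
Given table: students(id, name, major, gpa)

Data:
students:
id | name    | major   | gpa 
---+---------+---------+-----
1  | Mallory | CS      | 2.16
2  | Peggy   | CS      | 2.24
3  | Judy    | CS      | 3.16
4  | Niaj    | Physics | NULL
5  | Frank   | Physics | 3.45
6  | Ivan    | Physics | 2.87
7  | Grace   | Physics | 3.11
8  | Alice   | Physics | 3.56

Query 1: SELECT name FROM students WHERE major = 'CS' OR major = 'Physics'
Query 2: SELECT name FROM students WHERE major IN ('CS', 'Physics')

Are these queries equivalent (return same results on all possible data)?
Yes, equivalent

Both queries return: [('Alice',), ('Frank',), ('Grace',), ('Ivan',), ('Judy',), ('Mallory',), ('Niaj',), ('Peggy',)]

Reason: OR vs IN are equivalent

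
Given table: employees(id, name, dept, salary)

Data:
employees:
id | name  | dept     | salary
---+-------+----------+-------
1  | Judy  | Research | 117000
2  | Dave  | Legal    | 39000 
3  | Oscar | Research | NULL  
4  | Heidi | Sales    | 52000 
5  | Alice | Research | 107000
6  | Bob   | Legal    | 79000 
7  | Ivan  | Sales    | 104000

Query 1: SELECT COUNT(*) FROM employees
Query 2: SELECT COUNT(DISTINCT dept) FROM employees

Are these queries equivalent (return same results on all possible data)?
No, not equivalent

Query 1 returns: [(7,)]
Query 2 returns: [(3,)]

Reason: COUNT(*) counts rows, COUNT(DISTINCT dept) counts unique depts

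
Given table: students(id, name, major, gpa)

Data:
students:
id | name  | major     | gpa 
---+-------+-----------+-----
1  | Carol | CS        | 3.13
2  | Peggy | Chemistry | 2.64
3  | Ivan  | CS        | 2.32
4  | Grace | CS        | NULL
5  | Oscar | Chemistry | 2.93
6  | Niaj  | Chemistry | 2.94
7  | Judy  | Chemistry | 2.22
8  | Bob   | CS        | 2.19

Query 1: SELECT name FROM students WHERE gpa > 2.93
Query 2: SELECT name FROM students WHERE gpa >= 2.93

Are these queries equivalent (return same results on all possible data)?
No, not equivalent

Query 1 returns: [('Carol',), ('Niaj',)]
Query 2 returns: [('Carol',), ('Oscar',), ('Niaj',)]

Reason: > vs >= gives different results when gpa = 2.93 exists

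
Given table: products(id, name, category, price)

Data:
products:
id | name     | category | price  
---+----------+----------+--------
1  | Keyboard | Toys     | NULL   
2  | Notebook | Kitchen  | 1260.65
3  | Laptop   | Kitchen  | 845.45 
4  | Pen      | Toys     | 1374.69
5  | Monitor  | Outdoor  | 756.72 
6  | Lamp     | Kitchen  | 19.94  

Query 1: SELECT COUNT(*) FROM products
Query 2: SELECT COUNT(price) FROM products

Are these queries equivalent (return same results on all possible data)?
No, not equivalent

Query 1 returns: [(6,)]
Query 2 returns: [(5,)]

Reason: COUNT(*) includes NULLs, COUNT(column) excludes them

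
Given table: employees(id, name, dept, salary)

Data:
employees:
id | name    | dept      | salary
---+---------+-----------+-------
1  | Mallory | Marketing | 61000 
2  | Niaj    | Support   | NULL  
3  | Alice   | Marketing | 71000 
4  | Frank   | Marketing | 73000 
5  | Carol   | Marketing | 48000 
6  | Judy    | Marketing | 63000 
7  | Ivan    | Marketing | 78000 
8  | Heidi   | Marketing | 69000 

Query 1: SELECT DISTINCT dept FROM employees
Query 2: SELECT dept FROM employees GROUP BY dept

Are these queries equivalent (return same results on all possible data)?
Yes, equivalent

Both queries return: [('Marketing',), ('Support',)]

Reason: Both get unique depts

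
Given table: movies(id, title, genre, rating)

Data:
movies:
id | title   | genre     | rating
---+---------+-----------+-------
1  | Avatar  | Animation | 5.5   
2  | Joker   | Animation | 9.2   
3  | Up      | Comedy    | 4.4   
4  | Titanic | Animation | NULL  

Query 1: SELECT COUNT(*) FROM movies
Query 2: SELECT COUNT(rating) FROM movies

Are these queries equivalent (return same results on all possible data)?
No, not equivalent

Query 1 returns: [(4,)]
Query 2 returns: [(3,)]

Reason: COUNT(*) includes NULLs, COUNT(column) excludes them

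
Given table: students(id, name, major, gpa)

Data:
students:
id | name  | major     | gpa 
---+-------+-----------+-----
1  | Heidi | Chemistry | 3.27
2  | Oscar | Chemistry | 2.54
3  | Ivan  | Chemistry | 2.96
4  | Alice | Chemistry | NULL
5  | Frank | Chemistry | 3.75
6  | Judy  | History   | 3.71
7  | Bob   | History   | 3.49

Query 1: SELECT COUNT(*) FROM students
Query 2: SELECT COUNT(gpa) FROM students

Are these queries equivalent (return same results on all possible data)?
No, not equivalent

Query 1 returns: [(7,)]
Query 2 returns: [(6,)]

Reason: COUNT(*) includes NULLs, COUNT(column) excludes them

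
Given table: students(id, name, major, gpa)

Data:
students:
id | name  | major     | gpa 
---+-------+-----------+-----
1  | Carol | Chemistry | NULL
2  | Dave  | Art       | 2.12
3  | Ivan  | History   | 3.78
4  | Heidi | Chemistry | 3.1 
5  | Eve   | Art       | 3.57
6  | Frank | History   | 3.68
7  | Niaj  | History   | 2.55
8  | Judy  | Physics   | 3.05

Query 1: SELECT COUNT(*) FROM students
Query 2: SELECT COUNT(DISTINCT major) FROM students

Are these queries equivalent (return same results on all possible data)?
No, not equivalent

Query 1 returns: [(8,)]
Query 2 returns: [(4,)]

Reason: COUNT(*) counts rows, COUNT(DISTINCT major) counts unique majors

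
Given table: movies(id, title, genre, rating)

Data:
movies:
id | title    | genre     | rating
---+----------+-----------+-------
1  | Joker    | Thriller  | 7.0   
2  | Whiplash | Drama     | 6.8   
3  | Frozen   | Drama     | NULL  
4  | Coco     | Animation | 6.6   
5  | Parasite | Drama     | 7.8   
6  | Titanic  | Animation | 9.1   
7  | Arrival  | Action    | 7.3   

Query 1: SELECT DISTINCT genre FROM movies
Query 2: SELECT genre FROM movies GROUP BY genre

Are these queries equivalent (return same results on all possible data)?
Yes, equivalent

Both queries return: [('Action',), ('Animation',), ('Drama',), ('Thriller',)]

Reason: Both get unique genres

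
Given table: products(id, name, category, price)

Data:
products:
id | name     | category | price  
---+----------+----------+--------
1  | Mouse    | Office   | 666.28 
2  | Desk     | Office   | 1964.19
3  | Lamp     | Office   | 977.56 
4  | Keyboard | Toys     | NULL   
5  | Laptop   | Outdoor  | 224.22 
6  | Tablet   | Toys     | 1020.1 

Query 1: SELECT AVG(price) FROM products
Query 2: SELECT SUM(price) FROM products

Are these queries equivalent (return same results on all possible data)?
No, not equivalent

Query 1 returns: [(970.47,)]
Query 2 returns: [(4852.35,)]

Reason: AVG vs SUM give different aggregate values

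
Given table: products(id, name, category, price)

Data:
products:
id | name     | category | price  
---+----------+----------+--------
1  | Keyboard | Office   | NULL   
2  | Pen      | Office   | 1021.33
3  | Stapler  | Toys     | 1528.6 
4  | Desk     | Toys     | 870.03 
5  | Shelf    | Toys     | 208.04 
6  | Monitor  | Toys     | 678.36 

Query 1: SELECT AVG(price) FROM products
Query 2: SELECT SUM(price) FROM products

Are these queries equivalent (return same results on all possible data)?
No, not equivalent

Query 1 returns: [(861.2719999999999,)]
Query 2 returns: [(4306.36,)]

Reason: AVG vs SUM give different aggregate values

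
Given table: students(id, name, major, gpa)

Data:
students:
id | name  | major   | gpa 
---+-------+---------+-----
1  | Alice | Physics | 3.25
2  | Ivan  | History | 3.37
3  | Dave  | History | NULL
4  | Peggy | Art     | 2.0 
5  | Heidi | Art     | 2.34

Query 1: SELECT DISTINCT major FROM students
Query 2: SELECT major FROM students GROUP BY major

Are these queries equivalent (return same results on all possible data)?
Yes, equivalent

Both queries return: [('Art',), ('History',), ('Physics',)]

Reason: Both get unique majors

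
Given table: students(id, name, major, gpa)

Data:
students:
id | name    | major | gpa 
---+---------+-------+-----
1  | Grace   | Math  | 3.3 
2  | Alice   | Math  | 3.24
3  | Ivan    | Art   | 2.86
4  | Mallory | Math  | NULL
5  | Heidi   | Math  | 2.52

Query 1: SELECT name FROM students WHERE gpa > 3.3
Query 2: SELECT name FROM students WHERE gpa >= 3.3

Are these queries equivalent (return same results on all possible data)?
No, not equivalent

Query 1 returns: []
Query 2 returns: [('Grace',)]

Reason: > vs >= gives different results when gpa = 3.3 exists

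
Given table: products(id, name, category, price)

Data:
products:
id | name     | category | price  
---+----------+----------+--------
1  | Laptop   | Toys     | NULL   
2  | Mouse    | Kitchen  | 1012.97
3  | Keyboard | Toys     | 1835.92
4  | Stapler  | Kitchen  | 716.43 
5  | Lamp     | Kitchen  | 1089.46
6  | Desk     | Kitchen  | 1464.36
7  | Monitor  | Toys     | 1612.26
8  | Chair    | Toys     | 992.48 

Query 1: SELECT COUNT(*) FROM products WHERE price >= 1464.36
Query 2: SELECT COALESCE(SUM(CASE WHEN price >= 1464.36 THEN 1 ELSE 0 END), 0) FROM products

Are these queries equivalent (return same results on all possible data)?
Yes, equivalent

Both queries return: [(3,)]

Reason: COUNT with WHERE vs conditional SUM (COALESCE handles empty-table NULL)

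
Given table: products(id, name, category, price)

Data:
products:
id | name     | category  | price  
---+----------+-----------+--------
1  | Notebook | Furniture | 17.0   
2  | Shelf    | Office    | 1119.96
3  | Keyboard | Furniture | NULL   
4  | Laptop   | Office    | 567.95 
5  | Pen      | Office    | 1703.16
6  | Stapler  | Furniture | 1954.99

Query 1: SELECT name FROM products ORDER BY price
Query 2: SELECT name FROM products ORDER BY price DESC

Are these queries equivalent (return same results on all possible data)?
No, not equivalent

Query 1 returns: [('Keyboard',), ('Notebook',), ('Laptop',), ('Shelf',), ('Pen',), ('Stapler',)]
Query 2 returns: [('Stapler',), ('Pen',), ('Shelf',), ('Laptop',), ('Notebook',), ('Keyboard',)]

Reason: ASC vs DESC gives opposite ordering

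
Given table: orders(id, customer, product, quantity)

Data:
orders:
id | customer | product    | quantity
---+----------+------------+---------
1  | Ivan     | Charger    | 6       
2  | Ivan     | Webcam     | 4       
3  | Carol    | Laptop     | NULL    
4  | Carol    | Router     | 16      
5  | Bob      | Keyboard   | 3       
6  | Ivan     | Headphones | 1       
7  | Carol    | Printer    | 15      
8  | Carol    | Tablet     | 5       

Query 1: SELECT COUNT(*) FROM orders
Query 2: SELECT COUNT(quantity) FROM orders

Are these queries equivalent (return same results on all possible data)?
No, not equivalent

Query 1 returns: [(8,)]
Query 2 returns: [(7,)]

Reason: COUNT(*) includes NULLs, COUNT(column) excludes them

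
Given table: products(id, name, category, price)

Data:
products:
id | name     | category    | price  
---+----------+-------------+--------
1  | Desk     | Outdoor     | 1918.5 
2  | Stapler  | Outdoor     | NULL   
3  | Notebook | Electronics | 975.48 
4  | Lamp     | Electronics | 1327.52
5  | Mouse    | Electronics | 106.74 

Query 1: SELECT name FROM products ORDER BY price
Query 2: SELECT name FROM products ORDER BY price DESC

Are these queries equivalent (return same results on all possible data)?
No, not equivalent

Query 1 returns: [('Stapler',), ('Mouse',), ('Notebook',), ('Lamp',), ('Desk',)]
Query 2 returns: [('Desk',), ('Lamp',), ('Notebook',), ('Mouse',), ('Stapler',)]

Reason: ASC vs DESC gives opposite ordering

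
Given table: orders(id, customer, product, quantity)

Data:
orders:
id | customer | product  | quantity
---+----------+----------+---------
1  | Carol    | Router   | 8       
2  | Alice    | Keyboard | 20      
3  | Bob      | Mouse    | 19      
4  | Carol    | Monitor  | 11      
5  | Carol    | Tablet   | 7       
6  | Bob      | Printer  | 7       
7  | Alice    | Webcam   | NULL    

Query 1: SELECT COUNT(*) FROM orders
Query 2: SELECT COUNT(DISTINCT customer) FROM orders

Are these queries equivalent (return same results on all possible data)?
No, not equivalent

Query 1 returns: [(7,)]
Query 2 returns: [(3,)]

Reason: COUNT(*) counts rows, COUNT(DISTINCT customer) counts unique customers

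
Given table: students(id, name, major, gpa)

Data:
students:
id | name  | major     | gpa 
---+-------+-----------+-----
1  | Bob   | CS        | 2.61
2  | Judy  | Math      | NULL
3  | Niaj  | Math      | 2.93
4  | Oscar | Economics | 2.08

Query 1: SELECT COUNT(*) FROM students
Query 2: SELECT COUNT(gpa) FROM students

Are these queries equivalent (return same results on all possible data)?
No, not equivalent

Query 1 returns: [(4,)]
Query 2 returns: [(3,)]

Reason: COUNT(*) includes NULLs, COUNT(column) excludes them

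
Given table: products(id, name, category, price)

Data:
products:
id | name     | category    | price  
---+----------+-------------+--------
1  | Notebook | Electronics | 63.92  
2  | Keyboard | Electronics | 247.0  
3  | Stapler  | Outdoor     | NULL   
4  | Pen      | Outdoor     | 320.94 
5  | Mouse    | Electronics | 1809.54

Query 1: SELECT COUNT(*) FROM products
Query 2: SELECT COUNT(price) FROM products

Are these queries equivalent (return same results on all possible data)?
No, not equivalent

Query 1 returns: [(5,)]
Query 2 returns: [(4,)]

Reason: COUNT(*) includes NULLs, COUNT(column) excludes them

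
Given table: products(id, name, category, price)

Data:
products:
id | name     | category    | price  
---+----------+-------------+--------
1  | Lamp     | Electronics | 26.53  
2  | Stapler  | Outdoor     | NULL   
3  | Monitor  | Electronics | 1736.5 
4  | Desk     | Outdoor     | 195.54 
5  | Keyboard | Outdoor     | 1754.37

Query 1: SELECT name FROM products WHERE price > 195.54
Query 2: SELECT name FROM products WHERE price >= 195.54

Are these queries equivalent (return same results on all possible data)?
No, not equivalent

Query 1 returns: [('Monitor',), ('Keyboard',)]
Query 2 returns: [('Monitor',), ('Desk',), ('Keyboard',)]

Reason: > vs >= gives different results when price = 195.54 exists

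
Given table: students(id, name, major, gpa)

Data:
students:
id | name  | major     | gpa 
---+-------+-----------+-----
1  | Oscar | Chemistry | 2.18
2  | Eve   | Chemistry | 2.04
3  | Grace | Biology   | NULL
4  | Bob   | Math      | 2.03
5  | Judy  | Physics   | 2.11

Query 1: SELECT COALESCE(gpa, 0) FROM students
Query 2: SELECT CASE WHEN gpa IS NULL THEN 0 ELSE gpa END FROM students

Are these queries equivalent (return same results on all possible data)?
Yes, equivalent

Both queries return: [(0,), (2.03,), (2.04,), (2.11,), (2.18,)]

Reason: COALESCE vs CASE for NULL handling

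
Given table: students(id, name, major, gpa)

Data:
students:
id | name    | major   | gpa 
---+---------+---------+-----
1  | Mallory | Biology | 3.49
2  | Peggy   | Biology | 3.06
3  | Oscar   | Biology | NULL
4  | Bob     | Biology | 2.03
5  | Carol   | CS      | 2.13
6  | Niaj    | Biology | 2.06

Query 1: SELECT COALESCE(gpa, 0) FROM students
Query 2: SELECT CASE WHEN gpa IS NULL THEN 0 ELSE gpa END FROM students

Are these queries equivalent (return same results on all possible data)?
Yes, equivalent

Both queries return: [(0,), (2.03,), (2.06,), (2.13,), (3.06,), (3.49,)]

Reason: COALESCE vs CASE for NULL handling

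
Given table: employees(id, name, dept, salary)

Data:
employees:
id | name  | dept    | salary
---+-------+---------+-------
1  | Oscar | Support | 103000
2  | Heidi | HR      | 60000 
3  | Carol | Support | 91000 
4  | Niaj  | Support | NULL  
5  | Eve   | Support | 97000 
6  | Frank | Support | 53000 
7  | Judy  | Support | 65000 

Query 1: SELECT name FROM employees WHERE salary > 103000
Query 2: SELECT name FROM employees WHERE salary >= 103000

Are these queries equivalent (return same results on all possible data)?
No, not equivalent

Query 1 returns: []
Query 2 returns: [('Oscar',)]

Reason: > vs >= gives different results when salary = 103000 exists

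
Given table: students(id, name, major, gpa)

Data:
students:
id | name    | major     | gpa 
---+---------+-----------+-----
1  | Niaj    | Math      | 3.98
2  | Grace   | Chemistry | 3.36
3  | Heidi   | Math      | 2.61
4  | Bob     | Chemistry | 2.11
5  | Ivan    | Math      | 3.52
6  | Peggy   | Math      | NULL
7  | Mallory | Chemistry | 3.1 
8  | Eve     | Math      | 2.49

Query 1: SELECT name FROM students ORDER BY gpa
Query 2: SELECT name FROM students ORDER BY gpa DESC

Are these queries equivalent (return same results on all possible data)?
No, not equivalent

Query 1 returns: [('Peggy',), ('Bob',), ('Eve',), ('Heidi',), ('Mallory',), ('Grace',), ('Ivan',), ('Niaj',)]
Query 2 returns: [('Niaj',), ('Ivan',), ('Grace',), ('Mallory',), ('Heidi',), ('Eve',), ('Bob',), ('Peggy',)]

Reason: ASC vs DESC gives opposite ordering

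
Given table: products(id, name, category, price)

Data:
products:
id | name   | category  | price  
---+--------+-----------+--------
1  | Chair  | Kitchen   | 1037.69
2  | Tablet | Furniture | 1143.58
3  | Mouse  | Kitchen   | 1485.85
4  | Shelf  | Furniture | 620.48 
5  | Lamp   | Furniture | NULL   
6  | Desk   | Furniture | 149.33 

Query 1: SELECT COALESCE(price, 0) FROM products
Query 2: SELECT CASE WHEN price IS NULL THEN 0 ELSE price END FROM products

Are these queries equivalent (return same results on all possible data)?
Yes, equivalent

Both queries return: [(0,), (149.33,), (620.48,), (1037.69,), (1143.58,), (1485.85,)]

Reason: COALESCE vs CASE for NULL handling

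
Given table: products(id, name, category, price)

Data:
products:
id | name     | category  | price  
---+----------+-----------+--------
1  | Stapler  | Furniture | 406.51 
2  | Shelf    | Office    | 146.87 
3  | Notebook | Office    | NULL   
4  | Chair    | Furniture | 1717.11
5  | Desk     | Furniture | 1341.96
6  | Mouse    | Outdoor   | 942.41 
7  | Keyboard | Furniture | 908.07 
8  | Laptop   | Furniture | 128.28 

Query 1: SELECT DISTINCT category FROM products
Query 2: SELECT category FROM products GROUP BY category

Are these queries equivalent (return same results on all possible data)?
Yes, equivalent

Both queries return: [('Furniture',), ('Office',), ('Outdoor',)]

Reason: Both get unique categorys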